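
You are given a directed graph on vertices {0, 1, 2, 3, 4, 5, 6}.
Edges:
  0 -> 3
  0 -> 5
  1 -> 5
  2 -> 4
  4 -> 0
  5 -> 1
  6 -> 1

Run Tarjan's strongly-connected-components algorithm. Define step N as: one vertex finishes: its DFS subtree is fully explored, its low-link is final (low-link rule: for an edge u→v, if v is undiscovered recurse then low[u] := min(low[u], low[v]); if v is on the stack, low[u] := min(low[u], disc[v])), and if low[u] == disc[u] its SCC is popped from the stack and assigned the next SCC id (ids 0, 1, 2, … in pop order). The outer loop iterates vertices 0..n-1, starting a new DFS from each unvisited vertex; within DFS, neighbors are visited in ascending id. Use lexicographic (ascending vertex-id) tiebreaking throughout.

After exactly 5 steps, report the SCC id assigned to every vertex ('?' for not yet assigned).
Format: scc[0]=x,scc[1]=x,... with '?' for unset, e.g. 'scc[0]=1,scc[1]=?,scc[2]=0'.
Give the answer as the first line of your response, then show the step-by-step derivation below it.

scc[0]=2,scc[1]=1,scc[2]=?,scc[3]=0,scc[4]=3,scc[5]=1,scc[6]=?

step 1: low=(low[0]=0,low[1]=?,low[2]=?,low[3]=1,low[4]=?,low[5]=?,low[6]=?); scc=(scc[0]=?,scc[1]=?,scc[2]=?,scc[3]=0,scc[4]=?,scc[5]=?,scc[6]=?)
step 2: low=(low[0]=0,low[1]=2,low[2]=?,low[3]=1,low[4]=?,low[5]=2,low[6]=?); scc=(scc[0]=?,scc[1]=?,scc[2]=?,scc[3]=0,scc[4]=?,scc[5]=?,scc[6]=?)
step 3: low=(low[0]=0,low[1]=2,low[2]=?,low[3]=1,low[4]=?,low[5]=2,low[6]=?); scc=(scc[0]=?,scc[1]=1,scc[2]=?,scc[3]=0,scc[4]=?,scc[5]=1,scc[6]=?)
step 4: low=(low[0]=0,low[1]=2,low[2]=?,low[3]=1,low[4]=?,low[5]=2,low[6]=?); scc=(scc[0]=2,scc[1]=1,scc[2]=?,scc[3]=0,scc[4]=?,scc[5]=1,scc[6]=?)
step 5: low=(low[0]=0,low[1]=2,low[2]=4,low[3]=1,low[4]=5,low[5]=2,low[6]=?); scc=(scc[0]=2,scc[1]=1,scc[2]=?,scc[3]=0,scc[4]=3,scc[5]=1,scc[6]=?)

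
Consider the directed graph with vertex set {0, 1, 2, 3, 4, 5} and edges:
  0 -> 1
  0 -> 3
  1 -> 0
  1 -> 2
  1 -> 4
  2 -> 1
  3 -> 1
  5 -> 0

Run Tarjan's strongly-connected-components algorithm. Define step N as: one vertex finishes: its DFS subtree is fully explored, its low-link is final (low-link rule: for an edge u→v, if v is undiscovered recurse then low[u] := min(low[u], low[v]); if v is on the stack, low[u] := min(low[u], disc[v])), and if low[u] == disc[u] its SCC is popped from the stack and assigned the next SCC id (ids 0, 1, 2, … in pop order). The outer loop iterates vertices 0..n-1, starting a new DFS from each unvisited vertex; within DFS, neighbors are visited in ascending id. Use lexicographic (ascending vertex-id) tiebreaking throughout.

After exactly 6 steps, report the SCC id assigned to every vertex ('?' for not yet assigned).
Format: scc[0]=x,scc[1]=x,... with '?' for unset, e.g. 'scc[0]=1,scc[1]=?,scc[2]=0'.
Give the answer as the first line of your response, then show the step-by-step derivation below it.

scc[0]=1,scc[1]=1,scc[2]=1,scc[3]=1,scc[4]=0,scc[5]=2

step 1: low=(low[0]=0,low[1]=0,low[2]=1,low[3]=?,low[4]=?,low[5]=?); scc=(scc[0]=?,scc[1]=?,scc[2]=?,scc[3]=?,scc[4]=?,scc[5]=?)
step 2: low=(low[0]=0,low[1]=0,low[2]=1,low[3]=?,low[4]=3,low[5]=?); scc=(scc[0]=?,scc[1]=?,scc[2]=?,scc[3]=?,scc[4]=0,scc[5]=?)
step 3: low=(low[0]=0,low[1]=0,low[2]=1,low[3]=?,low[4]=3,low[5]=?); scc=(scc[0]=?,scc[1]=?,scc[2]=?,scc[3]=?,scc[4]=0,scc[5]=?)
step 4: low=(low[0]=0,low[1]=0,low[2]=1,low[3]=1,low[4]=3,low[5]=?); scc=(scc[0]=?,scc[1]=?,scc[2]=?,scc[3]=?,scc[4]=0,scc[5]=?)
step 5: low=(low[0]=0,low[1]=0,low[2]=1,low[3]=1,low[4]=3,low[5]=?); scc=(scc[0]=1,scc[1]=1,scc[2]=1,scc[3]=1,scc[4]=0,scc[5]=?)
step 6: low=(low[0]=0,low[1]=0,low[2]=1,low[3]=1,low[4]=3,low[5]=5); scc=(scc[0]=1,scc[1]=1,scc[2]=1,scc[3]=1,scc[4]=0,scc[5]=2)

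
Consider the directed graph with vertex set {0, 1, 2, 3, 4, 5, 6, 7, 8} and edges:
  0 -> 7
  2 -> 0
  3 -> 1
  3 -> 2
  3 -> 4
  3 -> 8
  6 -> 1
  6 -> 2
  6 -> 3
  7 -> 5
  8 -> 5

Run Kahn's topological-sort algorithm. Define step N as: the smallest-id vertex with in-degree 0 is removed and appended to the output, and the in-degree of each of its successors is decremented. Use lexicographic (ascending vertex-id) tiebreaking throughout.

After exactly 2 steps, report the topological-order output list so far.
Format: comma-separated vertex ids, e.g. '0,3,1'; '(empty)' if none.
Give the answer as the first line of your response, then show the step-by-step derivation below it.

6,3

step 1: output 6; order=[6]; indeg=(1,1,1,0,1,2,0,1,1)
step 2: output 3; order=[6,3]; indeg=(1,0,0,0,0,2,0,1,0)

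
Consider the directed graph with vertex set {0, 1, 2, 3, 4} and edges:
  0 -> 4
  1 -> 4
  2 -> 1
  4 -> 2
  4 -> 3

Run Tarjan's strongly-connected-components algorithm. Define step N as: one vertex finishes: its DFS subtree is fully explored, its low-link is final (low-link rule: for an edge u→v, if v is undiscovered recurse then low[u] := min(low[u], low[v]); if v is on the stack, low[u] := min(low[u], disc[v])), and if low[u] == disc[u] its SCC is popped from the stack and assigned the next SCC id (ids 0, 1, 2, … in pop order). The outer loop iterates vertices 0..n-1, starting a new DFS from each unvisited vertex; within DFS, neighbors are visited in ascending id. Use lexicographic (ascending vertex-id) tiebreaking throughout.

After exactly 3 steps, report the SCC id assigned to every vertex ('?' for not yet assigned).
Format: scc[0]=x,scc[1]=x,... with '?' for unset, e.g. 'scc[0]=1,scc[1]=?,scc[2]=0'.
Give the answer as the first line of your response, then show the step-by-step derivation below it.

scc[0]=?,scc[1]=?,scc[2]=?,scc[3]=0,scc[4]=?

step 1: low=(low[0]=0,low[1]=1,low[2]=2,low[3]=?,low[4]=1); scc=(scc[0]=?,scc[1]=?,scc[2]=?,scc[3]=?,scc[4]=?)
step 2: low=(low[0]=0,low[1]=1,low[2]=1,low[3]=?,low[4]=1); scc=(scc[0]=?,scc[1]=?,scc[2]=?,scc[3]=?,scc[4]=?)
step 3: low=(low[0]=0,low[1]=1,low[2]=1,low[3]=4,low[4]=1); scc=(scc[0]=?,scc[1]=?,scc[2]=?,scc[3]=0,scc[4]=?)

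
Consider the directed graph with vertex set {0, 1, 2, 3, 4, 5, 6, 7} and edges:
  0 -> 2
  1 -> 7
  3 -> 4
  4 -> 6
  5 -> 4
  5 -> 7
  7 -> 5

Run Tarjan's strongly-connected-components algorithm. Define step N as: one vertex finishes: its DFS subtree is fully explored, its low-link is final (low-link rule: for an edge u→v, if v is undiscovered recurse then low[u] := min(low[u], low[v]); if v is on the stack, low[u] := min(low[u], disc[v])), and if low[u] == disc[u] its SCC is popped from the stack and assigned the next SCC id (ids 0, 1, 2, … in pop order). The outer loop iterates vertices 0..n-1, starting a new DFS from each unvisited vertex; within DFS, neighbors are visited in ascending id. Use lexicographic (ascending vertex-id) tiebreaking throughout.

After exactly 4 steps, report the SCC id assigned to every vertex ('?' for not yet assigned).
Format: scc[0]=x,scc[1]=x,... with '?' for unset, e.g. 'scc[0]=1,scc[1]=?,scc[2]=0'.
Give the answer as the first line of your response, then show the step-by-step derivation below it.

scc[0]=1,scc[1]=?,scc[2]=0,scc[3]=?,scc[4]=3,scc[5]=?,scc[6]=2,scc[7]=?

step 1: low=(low[0]=0,low[1]=?,low[2]=1,low[3]=?,low[4]=?,low[5]=?,low[6]=?,low[7]=?); scc=(scc[0]=?,scc[1]=?,scc[2]=0,scc[3]=?,scc[4]=?,scc[5]=?,scc[6]=?,scc[7]=?)
step 2: low=(low[0]=0,low[1]=?,low[2]=1,low[3]=?,low[4]=?,low[5]=?,low[6]=?,low[7]=?); scc=(scc[0]=1,scc[1]=?,scc[2]=0,scc[3]=?,scc[4]=?,scc[5]=?,scc[6]=?,scc[7]=?)
step 3: low=(low[0]=0,low[1]=2,low[2]=1,low[3]=?,low[4]=5,low[5]=4,low[6]=6,low[7]=3); scc=(scc[0]=1,scc[1]=?,scc[2]=0,scc[3]=?,scc[4]=?,scc[5]=?,scc[6]=2,scc[7]=?)
step 4: low=(low[0]=0,low[1]=2,low[2]=1,low[3]=?,low[4]=5,low[5]=4,low[6]=6,low[7]=3); scc=(scc[0]=1,scc[1]=?,scc[2]=0,scc[3]=?,scc[4]=3,scc[5]=?,scc[6]=2,scc[7]=?)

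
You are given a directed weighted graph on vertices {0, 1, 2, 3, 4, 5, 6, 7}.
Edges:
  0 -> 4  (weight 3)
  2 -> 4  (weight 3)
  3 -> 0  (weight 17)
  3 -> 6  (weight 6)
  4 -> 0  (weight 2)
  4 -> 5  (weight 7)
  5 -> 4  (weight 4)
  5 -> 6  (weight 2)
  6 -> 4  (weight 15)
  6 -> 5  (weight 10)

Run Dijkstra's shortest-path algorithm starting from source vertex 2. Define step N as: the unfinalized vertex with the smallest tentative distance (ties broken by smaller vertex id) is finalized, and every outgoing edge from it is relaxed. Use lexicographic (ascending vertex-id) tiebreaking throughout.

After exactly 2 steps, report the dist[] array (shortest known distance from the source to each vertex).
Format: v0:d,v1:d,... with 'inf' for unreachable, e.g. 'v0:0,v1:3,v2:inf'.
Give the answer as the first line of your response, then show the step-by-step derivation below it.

v0:5,v1:inf,v2:0,v3:inf,v4:3,v5:10,v6:inf,v7:inf

step 1: dist = v0:inf,v1:inf,v2:0,v3:inf,v4:3,v5:inf,v6:inf,v7:inf
step 2: dist = v0:5,v1:inf,v2:0,v3:inf,v4:3,v5:10,v6:inf,v7:inf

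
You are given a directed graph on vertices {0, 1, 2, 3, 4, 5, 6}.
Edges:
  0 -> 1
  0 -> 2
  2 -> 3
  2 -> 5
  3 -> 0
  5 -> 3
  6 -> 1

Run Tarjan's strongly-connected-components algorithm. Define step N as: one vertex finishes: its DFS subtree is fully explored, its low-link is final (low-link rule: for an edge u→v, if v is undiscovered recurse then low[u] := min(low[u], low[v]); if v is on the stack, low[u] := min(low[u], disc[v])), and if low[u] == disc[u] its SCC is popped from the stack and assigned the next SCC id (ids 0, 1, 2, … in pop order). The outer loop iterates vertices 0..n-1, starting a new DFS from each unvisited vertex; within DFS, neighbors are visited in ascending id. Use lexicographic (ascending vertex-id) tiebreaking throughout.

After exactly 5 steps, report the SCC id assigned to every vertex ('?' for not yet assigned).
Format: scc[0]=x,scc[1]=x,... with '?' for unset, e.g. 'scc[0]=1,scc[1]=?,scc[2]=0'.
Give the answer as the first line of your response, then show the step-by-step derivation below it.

scc[0]=1,scc[1]=0,scc[2]=1,scc[3]=1,scc[4]=?,scc[5]=1,scc[6]=?

step 1: low=(low[0]=0,low[1]=1,low[2]=?,low[3]=?,low[4]=?,low[5]=?,low[6]=?); scc=(scc[0]=?,scc[1]=0,scc[2]=?,scc[3]=?,scc[4]=?,scc[5]=?,scc[6]=?)
step 2: low=(low[0]=0,low[1]=1,low[2]=2,low[3]=0,low[4]=?,low[5]=?,low[6]=?); scc=(scc[0]=?,scc[1]=0,scc[2]=?,scc[3]=?,scc[4]=?,scc[5]=?,scc[6]=?)
step 3: low=(low[0]=0,low[1]=1,low[2]=0,low[3]=0,low[4]=?,low[5]=3,low[6]=?); scc=(scc[0]=?,scc[1]=0,scc[2]=?,scc[3]=?,scc[4]=?,scc[5]=?,scc[6]=?)
step 4: low=(low[0]=0,low[1]=1,low[2]=0,low[3]=0,low[4]=?,low[5]=3,low[6]=?); scc=(scc[0]=?,scc[1]=0,scc[2]=?,scc[3]=?,scc[4]=?,scc[5]=?,scc[6]=?)
step 5: low=(low[0]=0,low[1]=1,low[2]=0,low[3]=0,low[4]=?,low[5]=3,low[6]=?); scc=(scc[0]=1,scc[1]=0,scc[2]=1,scc[3]=1,scc[4]=?,scc[5]=1,scc[6]=?)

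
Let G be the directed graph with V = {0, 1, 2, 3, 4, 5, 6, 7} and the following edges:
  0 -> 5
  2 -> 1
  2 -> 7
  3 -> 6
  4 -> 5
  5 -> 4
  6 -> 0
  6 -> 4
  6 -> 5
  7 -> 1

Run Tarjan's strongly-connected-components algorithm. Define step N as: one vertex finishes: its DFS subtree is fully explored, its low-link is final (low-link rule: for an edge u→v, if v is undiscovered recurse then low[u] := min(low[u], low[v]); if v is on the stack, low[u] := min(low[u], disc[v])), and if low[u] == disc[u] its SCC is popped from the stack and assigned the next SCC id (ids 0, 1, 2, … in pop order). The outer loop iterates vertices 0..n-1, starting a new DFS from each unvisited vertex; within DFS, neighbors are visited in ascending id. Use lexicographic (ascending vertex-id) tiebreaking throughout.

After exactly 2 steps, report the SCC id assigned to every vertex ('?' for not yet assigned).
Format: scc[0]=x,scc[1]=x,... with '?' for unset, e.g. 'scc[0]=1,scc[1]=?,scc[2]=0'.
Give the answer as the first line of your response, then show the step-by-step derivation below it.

scc[0]=?,scc[1]=?,scc[2]=?,scc[3]=?,scc[4]=0,scc[5]=0,scc[6]=?,scc[7]=?

step 1: low=(low[0]=0,low[1]=?,low[2]=?,low[3]=?,low[4]=1,low[5]=1,low[6]=?,low[7]=?); scc=(scc[0]=?,scc[1]=?,scc[2]=?,scc[3]=?,scc[4]=?,scc[5]=?,scc[6]=?,scc[7]=?)
step 2: low=(low[0]=0,low[1]=?,low[2]=?,low[3]=?,low[4]=1,low[5]=1,low[6]=?,low[7]=?); scc=(scc[0]=?,scc[1]=?,scc[2]=?,scc[3]=?,scc[4]=0,scc[5]=0,scc[6]=?,scc[7]=?)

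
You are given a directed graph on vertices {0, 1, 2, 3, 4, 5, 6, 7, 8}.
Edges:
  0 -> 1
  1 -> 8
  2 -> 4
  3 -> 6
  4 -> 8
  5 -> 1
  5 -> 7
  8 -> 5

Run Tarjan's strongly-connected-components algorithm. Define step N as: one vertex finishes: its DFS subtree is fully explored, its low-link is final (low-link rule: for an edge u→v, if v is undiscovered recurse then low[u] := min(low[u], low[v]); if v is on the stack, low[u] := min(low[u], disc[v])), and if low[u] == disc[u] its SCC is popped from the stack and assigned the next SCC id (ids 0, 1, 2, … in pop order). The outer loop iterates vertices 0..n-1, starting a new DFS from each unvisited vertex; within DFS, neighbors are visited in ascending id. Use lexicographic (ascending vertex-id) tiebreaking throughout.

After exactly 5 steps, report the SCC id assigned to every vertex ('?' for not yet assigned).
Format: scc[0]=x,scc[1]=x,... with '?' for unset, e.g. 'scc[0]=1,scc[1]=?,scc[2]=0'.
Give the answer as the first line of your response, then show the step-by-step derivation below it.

scc[0]=2,scc[1]=1,scc[2]=?,scc[3]=?,scc[4]=?,scc[5]=1,scc[6]=?,scc[7]=0,scc[8]=1

step 1: low=(low[0]=0,low[1]=1,low[2]=?,low[3]=?,low[4]=?,low[5]=1,low[6]=?,low[7]=4,low[8]=2); scc=(scc[0]=?,scc[1]=?,scc[2]=?,scc[3]=?,scc[4]=?,scc[5]=?,scc[6]=?,scc[7]=0,scc[8]=?)
step 2: low=(low[0]=0,low[1]=1,low[2]=?,low[3]=?,low[4]=?,low[5]=1,low[6]=?,low[7]=4,low[8]=2); scc=(scc[0]=?,scc[1]=?,scc[2]=?,scc[3]=?,scc[4]=?,scc[5]=?,scc[6]=?,scc[7]=0,scc[8]=?)
step 3: low=(low[0]=0,low[1]=1,low[2]=?,low[3]=?,low[4]=?,low[5]=1,low[6]=?,low[7]=4,low[8]=1); scc=(scc[0]=?,scc[1]=?,scc[2]=?,scc[3]=?,scc[4]=?,scc[5]=?,scc[6]=?,scc[7]=0,scc[8]=?)
step 4: low=(low[0]=0,low[1]=1,low[2]=?,low[3]=?,low[4]=?,low[5]=1,low[6]=?,low[7]=4,low[8]=1); scc=(scc[0]=?,scc[1]=1,scc[2]=?,scc[3]=?,scc[4]=?,scc[5]=1,scc[6]=?,scc[7]=0,scc[8]=1)
step 5: low=(low[0]=0,low[1]=1,low[2]=?,low[3]=?,low[4]=?,low[5]=1,low[6]=?,low[7]=4,low[8]=1); scc=(scc[0]=2,scc[1]=1,scc[2]=?,scc[3]=?,scc[4]=?,scc[5]=1,scc[6]=?,scc[7]=0,scc[8]=1)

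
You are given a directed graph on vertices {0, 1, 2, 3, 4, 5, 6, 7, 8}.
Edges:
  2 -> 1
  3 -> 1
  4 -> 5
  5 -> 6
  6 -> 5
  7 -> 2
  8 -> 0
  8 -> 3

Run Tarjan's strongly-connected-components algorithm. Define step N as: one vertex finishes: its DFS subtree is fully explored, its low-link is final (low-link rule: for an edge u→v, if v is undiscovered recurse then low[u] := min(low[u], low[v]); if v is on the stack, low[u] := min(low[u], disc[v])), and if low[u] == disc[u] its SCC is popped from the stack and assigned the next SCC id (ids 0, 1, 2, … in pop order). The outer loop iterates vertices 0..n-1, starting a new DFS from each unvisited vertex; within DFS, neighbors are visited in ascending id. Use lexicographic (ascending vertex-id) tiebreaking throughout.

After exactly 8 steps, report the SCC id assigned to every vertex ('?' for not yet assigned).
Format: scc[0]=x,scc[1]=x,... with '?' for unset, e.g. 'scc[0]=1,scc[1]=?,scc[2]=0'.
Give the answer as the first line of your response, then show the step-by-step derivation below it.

scc[0]=0,scc[1]=1,scc[2]=2,scc[3]=3,scc[4]=5,scc[5]=4,scc[6]=4,scc[7]=6,scc[8]=?

step 1: low=(low[0]=0,low[1]=?,low[2]=?,low[3]=?,low[4]=?,low[5]=?,low[6]=?,low[7]=?,low[8]=?); scc=(scc[0]=0,scc[1]=?,scc[2]=?,scc[3]=?,scc[4]=?,scc[5]=?,scc[6]=?,scc[7]=?,scc[8]=?)
step 2: low=(low[0]=0,low[1]=1,low[2]=?,low[3]=?,low[4]=?,low[5]=?,low[6]=?,low[7]=?,low[8]=?); scc=(scc[0]=0,scc[1]=1,scc[2]=?,scc[3]=?,scc[4]=?,scc[5]=?,scc[6]=?,scc[7]=?,scc[8]=?)
step 3: low=(low[0]=0,low[1]=1,low[2]=2,low[3]=?,low[4]=?,low[5]=?,low[6]=?,low[7]=?,low[8]=?); scc=(scc[0]=0,scc[1]=1,scc[2]=2,scc[3]=?,scc[4]=?,scc[5]=?,scc[6]=?,scc[7]=?,scc[8]=?)
step 4: low=(low[0]=0,low[1]=1,low[2]=2,low[3]=3,low[4]=?,low[5]=?,low[6]=?,low[7]=?,low[8]=?); scc=(scc[0]=0,scc[1]=1,scc[2]=2,scc[3]=3,scc[4]=?,scc[5]=?,scc[6]=?,scc[7]=?,scc[8]=?)
step 5: low=(low[0]=0,low[1]=1,low[2]=2,low[3]=3,low[4]=4,low[5]=5,low[6]=5,low[7]=?,low[8]=?); scc=(scc[0]=0,scc[1]=1,scc[2]=2,scc[3]=3,scc[4]=?,scc[5]=?,scc[6]=?,scc[7]=?,scc[8]=?)
step 6: low=(low[0]=0,low[1]=1,low[2]=2,low[3]=3,low[4]=4,low[5]=5,low[6]=5,low[7]=?,low[8]=?); scc=(scc[0]=0,scc[1]=1,scc[2]=2,scc[3]=3,scc[4]=?,scc[5]=4,scc[6]=4,scc[7]=?,scc[8]=?)
step 7: low=(low[0]=0,low[1]=1,low[2]=2,low[3]=3,low[4]=4,low[5]=5,low[6]=5,low[7]=?,low[8]=?); scc=(scc[0]=0,scc[1]=1,scc[2]=2,scc[3]=3,scc[4]=5,scc[5]=4,scc[6]=4,scc[7]=?,scc[8]=?)
step 8: low=(low[0]=0,low[1]=1,low[2]=2,low[3]=3,low[4]=4,low[5]=5,low[6]=5,low[7]=7,low[8]=?); scc=(scc[0]=0,scc[1]=1,scc[2]=2,scc[3]=3,scc[4]=5,scc[5]=4,scc[6]=4,scc[7]=6,scc[8]=?)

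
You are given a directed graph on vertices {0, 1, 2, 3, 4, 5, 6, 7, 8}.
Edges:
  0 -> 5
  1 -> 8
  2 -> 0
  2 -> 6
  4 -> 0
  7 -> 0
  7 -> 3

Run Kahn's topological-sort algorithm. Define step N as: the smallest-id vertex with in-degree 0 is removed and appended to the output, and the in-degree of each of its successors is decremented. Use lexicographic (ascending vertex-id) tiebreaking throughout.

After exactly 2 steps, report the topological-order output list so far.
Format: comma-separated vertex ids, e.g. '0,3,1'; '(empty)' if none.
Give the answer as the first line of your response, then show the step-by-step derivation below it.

1,2

step 1: output 1; order=[1]; indeg=(3,0,0,1,0,1,1,0,0)
step 2: output 2; order=[1,2]; indeg=(2,0,0,1,0,1,0,0,0)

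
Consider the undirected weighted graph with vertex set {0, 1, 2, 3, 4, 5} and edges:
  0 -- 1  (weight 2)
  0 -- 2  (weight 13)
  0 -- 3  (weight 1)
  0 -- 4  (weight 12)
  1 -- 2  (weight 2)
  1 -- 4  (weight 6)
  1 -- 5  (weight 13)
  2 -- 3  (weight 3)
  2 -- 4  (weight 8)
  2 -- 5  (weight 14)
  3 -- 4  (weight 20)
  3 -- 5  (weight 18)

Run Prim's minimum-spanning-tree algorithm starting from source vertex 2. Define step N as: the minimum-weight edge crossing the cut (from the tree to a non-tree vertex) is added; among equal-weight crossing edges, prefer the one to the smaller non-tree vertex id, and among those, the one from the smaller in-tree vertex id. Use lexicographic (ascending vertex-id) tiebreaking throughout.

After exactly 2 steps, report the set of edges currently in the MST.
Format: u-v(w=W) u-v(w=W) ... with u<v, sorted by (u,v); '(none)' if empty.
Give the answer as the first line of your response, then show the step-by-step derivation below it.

0-1(w=2) 1-2(w=2)

step 1: add edge 1-2 (w=2); MST = {1-2(w=2)}
step 2: add edge 0-1 (w=2); MST = {0-1(w=2) 1-2(w=2)}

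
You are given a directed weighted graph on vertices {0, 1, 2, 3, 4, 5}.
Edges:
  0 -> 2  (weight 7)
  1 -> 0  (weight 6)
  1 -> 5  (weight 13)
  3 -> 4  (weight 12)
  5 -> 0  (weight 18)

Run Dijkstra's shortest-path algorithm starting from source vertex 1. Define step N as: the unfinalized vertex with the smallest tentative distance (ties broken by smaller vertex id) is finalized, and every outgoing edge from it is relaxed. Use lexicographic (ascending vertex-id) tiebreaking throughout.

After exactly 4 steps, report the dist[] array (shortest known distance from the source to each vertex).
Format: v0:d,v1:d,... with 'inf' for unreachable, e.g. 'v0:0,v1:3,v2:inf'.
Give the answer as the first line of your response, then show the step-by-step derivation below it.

v0:6,v1:0,v2:13,v3:inf,v4:inf,v5:13

step 1: dist = v0:6,v1:0,v2:inf,v3:inf,v4:inf,v5:13
step 2: dist = v0:6,v1:0,v2:13,v3:inf,v4:inf,v5:13
step 3: dist = v0:6,v1:0,v2:13,v3:inf,v4:inf,v5:13
step 4: dist = v0:6,v1:0,v2:13,v3:inf,v4:inf,v5:13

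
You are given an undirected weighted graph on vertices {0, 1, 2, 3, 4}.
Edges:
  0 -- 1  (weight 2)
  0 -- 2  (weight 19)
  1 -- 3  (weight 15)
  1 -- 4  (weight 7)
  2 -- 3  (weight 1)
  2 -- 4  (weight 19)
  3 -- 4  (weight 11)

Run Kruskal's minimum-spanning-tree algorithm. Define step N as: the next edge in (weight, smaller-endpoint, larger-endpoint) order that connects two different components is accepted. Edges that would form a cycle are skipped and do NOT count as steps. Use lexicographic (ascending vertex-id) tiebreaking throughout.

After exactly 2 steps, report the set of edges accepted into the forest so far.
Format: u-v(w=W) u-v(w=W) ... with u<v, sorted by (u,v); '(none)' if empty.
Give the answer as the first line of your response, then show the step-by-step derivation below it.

0-1(w=2) 2-3(w=1)

step 1: add edge 2-3 (w=1); MST = {2-3(w=1)}
step 2: add edge 0-1 (w=2); MST = {0-1(w=2) 2-3(w=1)}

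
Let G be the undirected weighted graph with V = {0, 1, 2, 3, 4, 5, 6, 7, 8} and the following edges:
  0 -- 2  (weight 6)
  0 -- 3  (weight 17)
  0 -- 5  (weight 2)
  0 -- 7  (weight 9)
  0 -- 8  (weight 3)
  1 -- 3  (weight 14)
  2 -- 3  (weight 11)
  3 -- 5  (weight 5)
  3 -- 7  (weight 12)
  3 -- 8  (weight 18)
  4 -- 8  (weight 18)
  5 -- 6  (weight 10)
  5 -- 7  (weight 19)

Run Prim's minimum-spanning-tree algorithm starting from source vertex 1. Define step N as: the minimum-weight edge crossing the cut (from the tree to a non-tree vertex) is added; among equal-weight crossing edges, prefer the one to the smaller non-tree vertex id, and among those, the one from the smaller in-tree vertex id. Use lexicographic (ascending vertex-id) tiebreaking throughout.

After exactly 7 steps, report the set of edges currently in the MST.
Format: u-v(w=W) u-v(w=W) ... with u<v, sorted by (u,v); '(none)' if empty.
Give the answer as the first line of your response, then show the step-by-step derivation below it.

0-2(w=6) 0-5(w=2) 0-7(w=9) 0-8(w=3) 1-3(w=14) 3-5(w=5) 5-6(w=10)

step 1: add edge 1-3 (w=14); MST = {1-3(w=14)}
step 2: add edge 3-5 (w=5); MST = {1-3(w=14) 3-5(w=5)}
step 3: add edge 0-5 (w=2); MST = {0-5(w=2) 1-3(w=14) 3-5(w=5)}
step 4: add edge 0-8 (w=3); MST = {0-5(w=2) 0-8(w=3) 1-3(w=14) 3-5(w=5)}
step 5: add edge 0-2 (w=6); MST = {0-2(w=6) 0-5(w=2) 0-8(w=3) 1-3(w=14) 3-5(w=5)}
step 6: add edge 0-7 (w=9); MST = {0-2(w=6) 0-5(w=2) 0-7(w=9) 0-8(w=3) 1-3(w=14) 3-5(w=5)}
step 7: add edge 5-6 (w=10); MST = {0-2(w=6) 0-5(w=2) 0-7(w=9) 0-8(w=3) 1-3(w=14) 3-5(w=5) 5-6(w=10)}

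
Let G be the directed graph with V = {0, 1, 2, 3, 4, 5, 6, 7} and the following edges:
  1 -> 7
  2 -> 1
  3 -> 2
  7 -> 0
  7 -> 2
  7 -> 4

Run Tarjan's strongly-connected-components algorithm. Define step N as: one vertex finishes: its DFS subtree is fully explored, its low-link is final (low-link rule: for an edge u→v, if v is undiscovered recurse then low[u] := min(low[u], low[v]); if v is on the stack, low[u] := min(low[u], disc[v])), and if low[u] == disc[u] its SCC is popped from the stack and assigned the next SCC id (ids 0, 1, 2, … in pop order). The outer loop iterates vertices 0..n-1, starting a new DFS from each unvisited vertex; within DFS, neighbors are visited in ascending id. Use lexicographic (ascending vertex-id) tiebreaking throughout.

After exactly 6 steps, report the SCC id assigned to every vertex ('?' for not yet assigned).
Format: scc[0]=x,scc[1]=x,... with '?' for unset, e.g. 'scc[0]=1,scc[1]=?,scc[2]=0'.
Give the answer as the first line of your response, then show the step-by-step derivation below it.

scc[0]=0,scc[1]=2,scc[2]=2,scc[3]=3,scc[4]=1,scc[5]=?,scc[6]=?,scc[7]=2

step 1: low=(low[0]=0,low[1]=?,low[2]=?,low[3]=?,low[4]=?,low[5]=?,low[6]=?,low[7]=?); scc=(scc[0]=0,scc[1]=?,scc[2]=?,scc[3]=?,scc[4]=?,scc[5]=?,scc[6]=?,scc[7]=?)
step 2: low=(low[0]=0,low[1]=1,low[2]=1,low[3]=?,low[4]=?,low[5]=?,low[6]=?,low[7]=2); scc=(scc[0]=0,scc[1]=?,scc[2]=?,scc[3]=?,scc[4]=?,scc[5]=?,scc[6]=?,scc[7]=?)
step 3: low=(low[0]=0,low[1]=1,low[2]=1,low[3]=?,low[4]=4,low[5]=?,low[6]=?,low[7]=1); scc=(scc[0]=0,scc[1]=?,scc[2]=?,scc[3]=?,scc[4]=1,scc[5]=?,scc[6]=?,scc[7]=?)
step 4: low=(low[0]=0,low[1]=1,low[2]=1,low[3]=?,low[4]=4,low[5]=?,low[6]=?,low[7]=1); scc=(scc[0]=0,scc[1]=?,scc[2]=?,scc[3]=?,scc[4]=1,scc[5]=?,scc[6]=?,scc[7]=?)
step 5: low=(low[0]=0,low[1]=1,low[2]=1,low[3]=?,low[4]=4,low[5]=?,low[6]=?,low[7]=1); scc=(scc[0]=0,scc[1]=2,scc[2]=2,scc[3]=?,scc[4]=1,scc[5]=?,scc[6]=?,scc[7]=2)
step 6: low=(low[0]=0,low[1]=1,low[2]=1,low[3]=5,low[4]=4,low[5]=?,low[6]=?,low[7]=1); scc=(scc[0]=0,scc[1]=2,scc[2]=2,scc[3]=3,scc[4]=1,scc[5]=?,scc[6]=?,scc[7]=2)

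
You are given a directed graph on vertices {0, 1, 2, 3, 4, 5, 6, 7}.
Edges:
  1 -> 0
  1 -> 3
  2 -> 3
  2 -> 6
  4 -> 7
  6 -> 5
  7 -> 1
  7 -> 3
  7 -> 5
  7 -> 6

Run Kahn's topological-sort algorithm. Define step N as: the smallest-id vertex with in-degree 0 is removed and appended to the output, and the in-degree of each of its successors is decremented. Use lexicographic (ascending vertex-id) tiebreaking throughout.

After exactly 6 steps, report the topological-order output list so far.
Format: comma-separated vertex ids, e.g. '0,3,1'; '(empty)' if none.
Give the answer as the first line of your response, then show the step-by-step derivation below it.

2,4,7,1,0,3

step 1: output 2; order=[2]; indeg=(1,1,0,2,0,2,1,1)
step 2: output 4; order=[2,4]; indeg=(1,1,0,2,0,2,1,0)
step 3: output 7; order=[2,4,7]; indeg=(1,0,0,1,0,1,0,0)
step 4: output 1; order=[2,4,7,1]; indeg=(0,0,0,0,0,1,0,0)
step 5: output 0; order=[2,4,7,1,0]; indeg=(0,0,0,0,0,1,0,0)
step 6: output 3; order=[2,4,7,1,0,3]; indeg=(0,0,0,0,0,1,0,0)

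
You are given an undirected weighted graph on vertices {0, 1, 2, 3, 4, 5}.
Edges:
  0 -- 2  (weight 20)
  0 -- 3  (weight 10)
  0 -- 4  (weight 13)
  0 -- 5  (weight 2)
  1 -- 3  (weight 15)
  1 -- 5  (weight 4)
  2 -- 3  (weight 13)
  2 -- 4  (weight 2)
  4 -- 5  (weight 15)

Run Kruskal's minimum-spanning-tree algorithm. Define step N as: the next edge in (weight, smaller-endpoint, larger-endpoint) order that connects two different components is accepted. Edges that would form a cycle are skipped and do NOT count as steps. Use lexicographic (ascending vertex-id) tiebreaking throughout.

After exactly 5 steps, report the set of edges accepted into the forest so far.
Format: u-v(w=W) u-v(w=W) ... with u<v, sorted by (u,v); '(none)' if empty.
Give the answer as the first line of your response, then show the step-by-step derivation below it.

0-3(w=10) 0-4(w=13) 0-5(w=2) 1-5(w=4) 2-4(w=2)

step 1: add edge 0-5 (w=2); MST = {0-5(w=2)}
step 2: add edge 2-4 (w=2); MST = {0-5(w=2) 2-4(w=2)}
step 3: add edge 1-5 (w=4); MST = {0-5(w=2) 1-5(w=4) 2-4(w=2)}
step 4: add edge 0-3 (w=10); MST = {0-3(w=10) 0-5(w=2) 1-5(w=4) 2-4(w=2)}
step 5: add edge 0-4 (w=13); MST = {0-3(w=10) 0-4(w=13) 0-5(w=2) 1-5(w=4) 2-4(w=2)}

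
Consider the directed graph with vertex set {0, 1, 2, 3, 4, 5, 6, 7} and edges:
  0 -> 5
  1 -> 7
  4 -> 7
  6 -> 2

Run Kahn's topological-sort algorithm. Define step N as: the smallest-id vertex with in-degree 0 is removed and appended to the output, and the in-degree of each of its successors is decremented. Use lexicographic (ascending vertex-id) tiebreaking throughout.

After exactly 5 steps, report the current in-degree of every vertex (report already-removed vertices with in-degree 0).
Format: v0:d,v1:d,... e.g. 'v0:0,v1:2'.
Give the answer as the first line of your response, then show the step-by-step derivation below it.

v0:0,v1:0,v2:1,v3:0,v4:0,v5:0,v6:0,v7:0

step 1: output 0; order=[0]; indeg=(0,0,1,0,0,0,0,2)
step 2: output 1; order=[0,1]; indeg=(0,0,1,0,0,0,0,1)
step 3: output 3; order=[0,1,3]; indeg=(0,0,1,0,0,0,0,1)
step 4: output 4; order=[0,1,3,4]; indeg=(0,0,1,0,0,0,0,0)
step 5: output 5; order=[0,1,3,4,5]; indeg=(0,0,1,0,0,0,0,0)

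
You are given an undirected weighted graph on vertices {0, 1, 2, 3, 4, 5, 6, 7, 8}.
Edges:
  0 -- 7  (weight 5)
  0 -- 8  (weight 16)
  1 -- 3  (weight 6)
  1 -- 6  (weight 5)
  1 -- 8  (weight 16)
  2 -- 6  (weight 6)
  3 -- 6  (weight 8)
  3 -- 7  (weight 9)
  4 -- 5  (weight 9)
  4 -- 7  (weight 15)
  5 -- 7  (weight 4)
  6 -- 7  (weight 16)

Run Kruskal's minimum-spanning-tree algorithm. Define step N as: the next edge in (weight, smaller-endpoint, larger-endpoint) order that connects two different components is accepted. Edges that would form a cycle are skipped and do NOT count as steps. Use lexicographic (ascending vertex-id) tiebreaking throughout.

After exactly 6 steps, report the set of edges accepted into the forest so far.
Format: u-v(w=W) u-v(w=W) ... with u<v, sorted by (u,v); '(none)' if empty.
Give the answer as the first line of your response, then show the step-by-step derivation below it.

0-7(w=5) 1-3(w=6) 1-6(w=5) 2-6(w=6) 3-7(w=9) 5-7(w=4)

step 1: add edge 5-7 (w=4); MST = {5-7(w=4)}
step 2: add edge 0-7 (w=5); MST = {0-7(w=5) 5-7(w=4)}
step 3: add edge 1-6 (w=5); MST = {0-7(w=5) 1-6(w=5) 5-7(w=4)}
step 4: add edge 1-3 (w=6); MST = {0-7(w=5) 1-3(w=6) 1-6(w=5) 5-7(w=4)}
step 5: add edge 2-6 (w=6); MST = {0-7(w=5) 1-3(w=6) 1-6(w=5) 2-6(w=6) 5-7(w=4)}
step 6: add edge 3-7 (w=9); MST = {0-7(w=5) 1-3(w=6) 1-6(w=5) 2-6(w=6) 3-7(w=9) 5-7(w=4)}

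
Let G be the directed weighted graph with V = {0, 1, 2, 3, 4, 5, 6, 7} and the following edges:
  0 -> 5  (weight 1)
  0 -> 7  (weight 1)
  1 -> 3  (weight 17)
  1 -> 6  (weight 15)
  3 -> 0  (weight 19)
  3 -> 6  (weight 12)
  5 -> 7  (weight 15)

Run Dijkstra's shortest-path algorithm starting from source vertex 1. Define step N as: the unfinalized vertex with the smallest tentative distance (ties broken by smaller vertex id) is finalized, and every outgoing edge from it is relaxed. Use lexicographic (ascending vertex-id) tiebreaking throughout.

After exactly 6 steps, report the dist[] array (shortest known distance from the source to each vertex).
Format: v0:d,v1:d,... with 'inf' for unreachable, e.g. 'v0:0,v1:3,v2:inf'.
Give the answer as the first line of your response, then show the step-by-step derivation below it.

v0:36,v1:0,v2:inf,v3:17,v4:inf,v5:37,v6:15,v7:37

step 1: dist = v0:inf,v1:0,v2:inf,v3:17,v4:inf,v5:inf,v6:15,v7:inf
step 2: dist = v0:inf,v1:0,v2:inf,v3:17,v4:inf,v5:inf,v6:15,v7:inf
step 3: dist = v0:36,v1:0,v2:inf,v3:17,v4:inf,v5:inf,v6:15,v7:inf
step 4: dist = v0:36,v1:0,v2:inf,v3:17,v4:inf,v5:37,v6:15,v7:37
step 5: dist = v0:36,v1:0,v2:inf,v3:17,v4:inf,v5:37,v6:15,v7:37
step 6: dist = v0:36,v1:0,v2:inf,v3:17,v4:inf,v5:37,v6:15,v7:37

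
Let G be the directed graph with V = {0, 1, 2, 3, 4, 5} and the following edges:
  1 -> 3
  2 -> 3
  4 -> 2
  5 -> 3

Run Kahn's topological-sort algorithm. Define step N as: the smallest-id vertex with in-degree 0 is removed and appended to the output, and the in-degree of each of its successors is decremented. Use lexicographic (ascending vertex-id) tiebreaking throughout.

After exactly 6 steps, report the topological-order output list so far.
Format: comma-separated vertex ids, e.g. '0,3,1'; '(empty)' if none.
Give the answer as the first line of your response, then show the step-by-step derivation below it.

0,1,4,2,5,3

step 1: output 0; order=[0]; indeg=(0,0,1,3,0,0)
step 2: output 1; order=[0,1]; indeg=(0,0,1,2,0,0)
step 3: output 4; order=[0,1,4]; indeg=(0,0,0,2,0,0)
step 4: output 2; order=[0,1,4,2]; indeg=(0,0,0,1,0,0)
step 5: output 5; order=[0,1,4,2,5]; indeg=(0,0,0,0,0,0)
step 6: output 3; order=[0,1,4,2,5,3]; indeg=(0,0,0,0,0,0)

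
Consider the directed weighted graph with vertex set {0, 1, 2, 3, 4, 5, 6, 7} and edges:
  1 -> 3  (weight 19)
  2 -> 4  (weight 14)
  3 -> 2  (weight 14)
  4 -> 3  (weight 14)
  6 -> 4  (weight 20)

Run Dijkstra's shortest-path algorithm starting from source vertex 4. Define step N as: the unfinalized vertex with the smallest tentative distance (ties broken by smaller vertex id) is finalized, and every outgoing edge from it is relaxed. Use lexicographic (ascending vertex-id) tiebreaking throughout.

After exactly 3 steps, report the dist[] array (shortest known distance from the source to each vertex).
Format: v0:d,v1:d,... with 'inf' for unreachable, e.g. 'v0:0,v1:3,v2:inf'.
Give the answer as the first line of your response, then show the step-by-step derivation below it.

v0:inf,v1:inf,v2:28,v3:14,v4:0,v5:inf,v6:inf,v7:inf

step 1: dist = v0:inf,v1:inf,v2:inf,v3:14,v4:0,v5:inf,v6:inf,v7:inf
step 2: dist = v0:inf,v1:inf,v2:28,v3:14,v4:0,v5:inf,v6:inf,v7:inf
step 3: dist = v0:inf,v1:inf,v2:28,v3:14,v4:0,v5:inf,v6:inf,v7:inf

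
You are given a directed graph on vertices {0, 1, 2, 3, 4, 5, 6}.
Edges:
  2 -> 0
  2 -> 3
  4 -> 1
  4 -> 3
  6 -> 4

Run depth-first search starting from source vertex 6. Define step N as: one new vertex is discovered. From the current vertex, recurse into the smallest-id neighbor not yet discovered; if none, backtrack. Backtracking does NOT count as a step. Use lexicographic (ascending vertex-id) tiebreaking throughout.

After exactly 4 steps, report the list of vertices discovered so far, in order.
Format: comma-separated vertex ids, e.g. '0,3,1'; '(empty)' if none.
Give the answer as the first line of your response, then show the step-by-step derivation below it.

6,4,1,3

step 1: discover 6; path=6; order=6
step 2: discover 4; path=6>4; order=6,4
step 3: discover 1; path=6>4>1; order=6,4,1
step 4: discover 3; path=6>4>3; order=6,4,1,3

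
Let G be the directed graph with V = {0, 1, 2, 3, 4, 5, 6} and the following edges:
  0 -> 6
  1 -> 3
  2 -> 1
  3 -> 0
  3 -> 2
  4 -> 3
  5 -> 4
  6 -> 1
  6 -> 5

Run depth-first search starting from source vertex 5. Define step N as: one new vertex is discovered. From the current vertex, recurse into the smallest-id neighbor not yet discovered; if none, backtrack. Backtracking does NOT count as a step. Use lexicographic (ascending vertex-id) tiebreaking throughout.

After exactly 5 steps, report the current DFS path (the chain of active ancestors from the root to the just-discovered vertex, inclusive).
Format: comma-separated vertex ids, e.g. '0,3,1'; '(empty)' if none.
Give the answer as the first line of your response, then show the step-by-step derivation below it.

5,4,3,0,6

step 1: discover 5; path=5; order=5
step 2: discover 4; path=5>4; order=5,4
step 3: discover 3; path=5>4>3; order=5,4,3
step 4: discover 0; path=5>4>3>0; order=5,4,3,0
step 5: discover 6; path=5>4>3>0>6; order=5,4,3,0,6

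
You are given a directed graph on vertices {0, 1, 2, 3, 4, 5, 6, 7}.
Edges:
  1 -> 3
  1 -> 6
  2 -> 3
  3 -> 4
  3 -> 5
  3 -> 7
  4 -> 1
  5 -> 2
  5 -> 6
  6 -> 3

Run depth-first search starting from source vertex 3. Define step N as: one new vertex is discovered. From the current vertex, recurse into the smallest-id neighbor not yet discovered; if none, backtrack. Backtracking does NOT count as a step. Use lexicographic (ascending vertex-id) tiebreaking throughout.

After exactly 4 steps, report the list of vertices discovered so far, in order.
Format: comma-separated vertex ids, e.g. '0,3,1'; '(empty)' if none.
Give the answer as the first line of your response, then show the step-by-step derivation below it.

3,4,1,6

step 1: discover 3; path=3; order=3
step 2: discover 4; path=3>4; order=3,4
step 3: discover 1; path=3>4>1; order=3,4,1
step 4: discover 6; path=3>4>1>6; order=3,4,1,6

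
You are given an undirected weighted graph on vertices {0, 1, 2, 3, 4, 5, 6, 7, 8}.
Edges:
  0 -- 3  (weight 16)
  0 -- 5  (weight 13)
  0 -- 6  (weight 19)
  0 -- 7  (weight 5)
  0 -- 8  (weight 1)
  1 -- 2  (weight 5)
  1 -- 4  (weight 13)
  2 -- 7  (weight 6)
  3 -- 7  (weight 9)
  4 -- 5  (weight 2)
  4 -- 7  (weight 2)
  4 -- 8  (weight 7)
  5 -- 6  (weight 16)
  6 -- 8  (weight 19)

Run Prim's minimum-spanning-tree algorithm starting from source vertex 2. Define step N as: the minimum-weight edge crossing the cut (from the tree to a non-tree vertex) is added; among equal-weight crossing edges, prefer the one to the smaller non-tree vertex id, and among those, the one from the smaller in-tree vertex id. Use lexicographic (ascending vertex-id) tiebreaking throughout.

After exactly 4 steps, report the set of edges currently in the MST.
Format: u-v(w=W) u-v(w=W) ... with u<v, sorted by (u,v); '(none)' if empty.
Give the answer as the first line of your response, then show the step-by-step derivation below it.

1-2(w=5) 2-7(w=6) 4-5(w=2) 4-7(w=2)

step 1: add edge 1-2 (w=5); MST = {1-2(w=5)}
step 2: add edge 2-7 (w=6); MST = {1-2(w=5) 2-7(w=6)}
step 3: add edge 4-7 (w=2); MST = {1-2(w=5) 2-7(w=6) 4-7(w=2)}
step 4: add edge 4-5 (w=2); MST = {1-2(w=5) 2-7(w=6) 4-5(w=2) 4-7(w=2)}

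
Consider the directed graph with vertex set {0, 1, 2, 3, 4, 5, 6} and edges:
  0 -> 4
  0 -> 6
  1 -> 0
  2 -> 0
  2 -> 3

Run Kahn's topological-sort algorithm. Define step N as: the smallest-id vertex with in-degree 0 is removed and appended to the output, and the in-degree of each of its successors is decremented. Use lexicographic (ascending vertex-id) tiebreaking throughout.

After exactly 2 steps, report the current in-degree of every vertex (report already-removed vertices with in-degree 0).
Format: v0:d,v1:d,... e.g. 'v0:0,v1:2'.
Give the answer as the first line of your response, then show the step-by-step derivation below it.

v0:0,v1:0,v2:0,v3:0,v4:1,v5:0,v6:1

step 1: output 1; order=[1]; indeg=(1,0,0,1,1,0,1)
step 2: output 2; order=[1,2]; indeg=(0,0,0,0,1,0,1)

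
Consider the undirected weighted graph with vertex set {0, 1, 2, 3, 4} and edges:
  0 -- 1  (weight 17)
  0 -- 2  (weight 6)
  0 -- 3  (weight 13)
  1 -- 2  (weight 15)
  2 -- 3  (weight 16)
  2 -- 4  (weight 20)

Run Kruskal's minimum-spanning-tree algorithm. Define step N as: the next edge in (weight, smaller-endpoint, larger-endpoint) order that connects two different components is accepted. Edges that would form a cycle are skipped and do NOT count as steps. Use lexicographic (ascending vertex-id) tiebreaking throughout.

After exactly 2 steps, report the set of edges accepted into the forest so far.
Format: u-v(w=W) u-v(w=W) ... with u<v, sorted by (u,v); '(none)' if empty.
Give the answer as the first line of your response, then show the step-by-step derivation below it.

0-2(w=6) 0-3(w=13)

step 1: add edge 0-2 (w=6); MST = {0-2(w=6)}
step 2: add edge 0-3 (w=13); MST = {0-2(w=6) 0-3(w=13)}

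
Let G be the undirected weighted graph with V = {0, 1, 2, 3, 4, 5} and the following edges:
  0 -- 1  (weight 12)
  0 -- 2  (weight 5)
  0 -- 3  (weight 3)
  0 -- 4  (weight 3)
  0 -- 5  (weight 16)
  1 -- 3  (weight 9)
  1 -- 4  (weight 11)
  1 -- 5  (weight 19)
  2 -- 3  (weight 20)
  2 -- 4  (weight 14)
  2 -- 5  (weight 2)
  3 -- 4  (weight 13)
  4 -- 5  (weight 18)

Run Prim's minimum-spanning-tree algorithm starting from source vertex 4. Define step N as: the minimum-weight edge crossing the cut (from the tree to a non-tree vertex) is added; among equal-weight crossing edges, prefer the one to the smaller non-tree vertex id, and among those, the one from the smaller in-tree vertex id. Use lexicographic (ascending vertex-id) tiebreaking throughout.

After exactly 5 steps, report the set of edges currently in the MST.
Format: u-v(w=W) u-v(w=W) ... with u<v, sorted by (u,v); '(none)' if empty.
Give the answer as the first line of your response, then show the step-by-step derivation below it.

0-2(w=5) 0-3(w=3) 0-4(w=3) 1-3(w=9) 2-5(w=2)

step 1: add edge 0-4 (w=3); MST = {0-4(w=3)}
step 2: add edge 0-3 (w=3); MST = {0-3(w=3) 0-4(w=3)}
step 3: add edge 0-2 (w=5); MST = {0-2(w=5) 0-3(w=3) 0-4(w=3)}
step 4: add edge 2-5 (w=2); MST = {0-2(w=5) 0-3(w=3) 0-4(w=3) 2-5(w=2)}
step 5: add edge 1-3 (w=9); MST = {0-2(w=5) 0-3(w=3) 0-4(w=3) 1-3(w=9) 2-5(w=2)}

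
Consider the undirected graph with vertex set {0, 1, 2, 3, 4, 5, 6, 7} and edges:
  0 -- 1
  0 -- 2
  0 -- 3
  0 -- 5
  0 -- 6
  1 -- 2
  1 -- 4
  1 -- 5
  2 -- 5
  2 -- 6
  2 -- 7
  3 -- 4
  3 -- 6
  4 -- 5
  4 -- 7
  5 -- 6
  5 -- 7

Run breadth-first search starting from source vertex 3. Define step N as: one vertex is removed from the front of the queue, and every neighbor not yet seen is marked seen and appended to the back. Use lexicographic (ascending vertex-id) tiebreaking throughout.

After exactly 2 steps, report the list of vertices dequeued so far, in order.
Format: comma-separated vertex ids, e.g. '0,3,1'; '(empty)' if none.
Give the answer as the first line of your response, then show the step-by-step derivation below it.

3,0

step 1: dequeue 3; queue=[0,4,6]; order=3
step 2: dequeue 0; queue=[4,6,1,2,5]; order=3,0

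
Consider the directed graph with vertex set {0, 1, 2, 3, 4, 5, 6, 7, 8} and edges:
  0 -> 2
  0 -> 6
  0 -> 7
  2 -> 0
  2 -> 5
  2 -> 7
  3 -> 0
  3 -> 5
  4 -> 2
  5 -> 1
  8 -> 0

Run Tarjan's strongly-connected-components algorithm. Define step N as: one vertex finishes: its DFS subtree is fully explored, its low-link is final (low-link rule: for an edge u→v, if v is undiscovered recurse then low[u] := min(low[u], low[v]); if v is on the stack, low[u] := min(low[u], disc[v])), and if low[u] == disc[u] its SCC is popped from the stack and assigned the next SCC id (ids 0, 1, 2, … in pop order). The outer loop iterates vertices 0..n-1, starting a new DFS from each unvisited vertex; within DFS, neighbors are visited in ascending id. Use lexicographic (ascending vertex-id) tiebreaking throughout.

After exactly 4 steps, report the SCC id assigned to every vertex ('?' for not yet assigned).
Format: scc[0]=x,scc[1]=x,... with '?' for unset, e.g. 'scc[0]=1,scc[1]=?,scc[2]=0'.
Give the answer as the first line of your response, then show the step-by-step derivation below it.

scc[0]=?,scc[1]=0,scc[2]=?,scc[3]=?,scc[4]=?,scc[5]=1,scc[6]=?,scc[7]=2,scc[8]=?

step 1: low=(low[0]=0,low[1]=3,low[2]=0,low[3]=?,low[4]=?,low[5]=2,low[6]=?,low[7]=?,low[8]=?); scc=(scc[0]=?,scc[1]=0,scc[2]=?,scc[3]=?,scc[4]=?,scc[5]=?,scc[6]=?,scc[7]=?,scc[8]=?)
step 2: low=(low[0]=0,low[1]=3,low[2]=0,low[3]=?,low[4]=?,low[5]=2,low[6]=?,low[7]=?,low[8]=?); scc=(scc[0]=?,scc[1]=0,scc[2]=?,scc[3]=?,scc[4]=?,scc[5]=1,scc[6]=?,scc[7]=?,scc[8]=?)
step 3: low=(low[0]=0,low[1]=3,low[2]=0,low[3]=?,low[4]=?,low[5]=2,low[6]=?,low[7]=4,low[8]=?); scc=(scc[0]=?,scc[1]=0,scc[2]=?,scc[3]=?,scc[4]=?,scc[5]=1,scc[6]=?,scc[7]=2,scc[8]=?)
step 4: low=(low[0]=0,low[1]=3,low[2]=0,low[3]=?,low[4]=?,low[5]=2,low[6]=?,low[7]=4,low[8]=?); scc=(scc[0]=?,scc[1]=0,scc[2]=?,scc[3]=?,scc[4]=?,scc[5]=1,scc[6]=?,scc[7]=2,scc[8]=?)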